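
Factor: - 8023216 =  - 2^4*501451^1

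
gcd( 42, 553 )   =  7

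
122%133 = 122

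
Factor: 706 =2^1*353^1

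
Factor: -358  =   - 2^1*179^1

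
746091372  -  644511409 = 101579963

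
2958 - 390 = 2568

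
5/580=1/116 = 0.01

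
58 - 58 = 0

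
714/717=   238/239 = 1.00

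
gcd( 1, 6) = 1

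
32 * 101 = 3232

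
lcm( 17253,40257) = 120771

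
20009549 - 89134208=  - 69124659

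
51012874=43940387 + 7072487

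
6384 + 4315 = 10699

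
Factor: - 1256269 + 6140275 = 2^1*3^1*  29^1*28069^1   =  4884006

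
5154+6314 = 11468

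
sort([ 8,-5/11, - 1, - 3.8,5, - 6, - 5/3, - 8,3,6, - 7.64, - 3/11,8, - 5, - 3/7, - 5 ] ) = [  -  8, - 7.64, - 6, - 5, - 5, - 3.8, - 5/3, - 1, - 5/11, - 3/7, - 3/11, 3, 5,6, 8,8] 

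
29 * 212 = 6148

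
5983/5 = 1196 + 3/5 = 1196.60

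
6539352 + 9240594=15779946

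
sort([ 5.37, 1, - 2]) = [ - 2,1, 5.37 ] 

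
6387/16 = 6387/16 = 399.19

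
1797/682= 1797/682 = 2.63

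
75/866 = 75/866=0.09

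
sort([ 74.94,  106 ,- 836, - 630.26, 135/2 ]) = [ - 836, - 630.26, 135/2,74.94, 106 ]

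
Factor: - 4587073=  - 59^1*77747^1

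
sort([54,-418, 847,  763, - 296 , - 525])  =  [ -525, - 418, - 296, 54,763,  847]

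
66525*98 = 6519450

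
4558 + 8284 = 12842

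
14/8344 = 1/596 = 0.00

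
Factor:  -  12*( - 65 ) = 780 = 2^2*3^1*5^1*13^1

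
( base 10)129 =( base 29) 4D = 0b10000001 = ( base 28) 4h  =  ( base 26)4P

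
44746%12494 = 7264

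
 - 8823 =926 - 9749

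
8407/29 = 8407/29 = 289.90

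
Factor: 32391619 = 13^1*67^1 * 37189^1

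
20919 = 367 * 57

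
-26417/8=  - 3303+7/8 = -3302.12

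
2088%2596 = 2088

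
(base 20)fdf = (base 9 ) 8542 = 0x1883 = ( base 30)6t5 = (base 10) 6275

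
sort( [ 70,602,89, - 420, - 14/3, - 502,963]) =[ - 502, - 420, - 14/3, 70,89, 602,963] 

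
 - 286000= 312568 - 598568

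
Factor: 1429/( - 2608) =  -  2^(-4)*163^( - 1 )*1429^1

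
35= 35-0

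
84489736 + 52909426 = 137399162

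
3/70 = 3/70 = 0.04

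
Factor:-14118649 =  - 14118649^1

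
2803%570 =523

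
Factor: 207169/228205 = 5^(- 1)*45641^ ( - 1 )*207169^1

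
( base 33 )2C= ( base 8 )116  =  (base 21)3F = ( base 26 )30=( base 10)78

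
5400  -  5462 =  - 62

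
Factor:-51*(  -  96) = 4896 = 2^5 * 3^2*17^1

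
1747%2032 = 1747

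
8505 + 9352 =17857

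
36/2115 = 4/235  =  0.02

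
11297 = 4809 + 6488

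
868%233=169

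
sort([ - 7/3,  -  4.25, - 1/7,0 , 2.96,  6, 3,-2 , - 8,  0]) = [-8, - 4.25, - 7/3, - 2, -1/7,0,0, 2.96 , 3,6 ] 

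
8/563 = 8/563 = 0.01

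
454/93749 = 454/93749 = 0.00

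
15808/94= 7904/47=168.17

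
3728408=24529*152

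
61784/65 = 61784/65 = 950.52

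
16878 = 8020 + 8858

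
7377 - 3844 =3533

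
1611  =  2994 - 1383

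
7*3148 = 22036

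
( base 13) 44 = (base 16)38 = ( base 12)48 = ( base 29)1r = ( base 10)56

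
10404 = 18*578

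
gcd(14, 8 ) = 2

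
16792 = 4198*4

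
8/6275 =8/6275 = 0.00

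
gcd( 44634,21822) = 6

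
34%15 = 4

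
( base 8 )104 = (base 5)233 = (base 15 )48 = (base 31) 26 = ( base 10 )68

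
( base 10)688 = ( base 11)576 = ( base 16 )2B0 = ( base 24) 14g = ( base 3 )221111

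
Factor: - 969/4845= - 5^( - 1) = -  1/5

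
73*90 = 6570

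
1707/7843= 1707/7843  =  0.22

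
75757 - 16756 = 59001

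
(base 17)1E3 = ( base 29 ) I8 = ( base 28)IQ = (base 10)530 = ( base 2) 1000010010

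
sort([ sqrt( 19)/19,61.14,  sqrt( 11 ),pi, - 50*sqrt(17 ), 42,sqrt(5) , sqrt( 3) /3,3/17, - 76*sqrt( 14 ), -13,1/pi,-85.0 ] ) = [ - 76 * sqrt( 14), - 50*sqrt( 17 )  ,  -  85.0, - 13, 3/17,sqrt( 19)/19  ,  1/pi,sqrt(3)/3,sqrt( 5), pi , sqrt(11 ),  42,61.14]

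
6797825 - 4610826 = 2186999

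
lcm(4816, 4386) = 245616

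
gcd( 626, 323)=1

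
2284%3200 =2284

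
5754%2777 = 200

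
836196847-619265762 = 216931085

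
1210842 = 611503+599339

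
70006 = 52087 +17919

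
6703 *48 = 321744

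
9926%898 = 48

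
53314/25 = 53314/25 = 2132.56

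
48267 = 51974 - 3707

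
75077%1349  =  882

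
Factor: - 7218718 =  - 2^1*13^1 * 277643^1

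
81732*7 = 572124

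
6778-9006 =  - 2228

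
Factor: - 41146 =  - 2^1*7^1*2939^1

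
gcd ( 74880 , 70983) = 9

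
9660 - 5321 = 4339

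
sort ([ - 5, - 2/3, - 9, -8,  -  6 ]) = [ - 9,  -  8,-6,  -  5,  -  2/3 ] 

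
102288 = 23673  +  78615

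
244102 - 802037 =-557935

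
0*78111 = 0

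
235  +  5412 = 5647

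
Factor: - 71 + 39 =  - 2^5= - 32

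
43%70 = 43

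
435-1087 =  - 652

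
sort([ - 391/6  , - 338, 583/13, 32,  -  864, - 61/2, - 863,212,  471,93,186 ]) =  [ - 864, - 863, - 338, - 391/6,-61/2,32,583/13,93, 186,212,471 ] 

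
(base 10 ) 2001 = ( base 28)2FD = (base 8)3721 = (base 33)1rl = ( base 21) 4b6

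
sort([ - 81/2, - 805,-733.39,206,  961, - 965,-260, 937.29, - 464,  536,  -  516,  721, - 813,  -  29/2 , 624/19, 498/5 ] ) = [-965,-813, - 805 , - 733.39,  -  516, - 464, -260 , - 81/2, - 29/2,624/19,498/5, 206, 536 , 721, 937.29, 961]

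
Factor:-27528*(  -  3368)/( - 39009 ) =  - 30904768/13003 = - 2^6*31^1*37^1* 421^1 *13003^( - 1 )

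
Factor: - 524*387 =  - 2^2*3^2*43^1*131^1 = - 202788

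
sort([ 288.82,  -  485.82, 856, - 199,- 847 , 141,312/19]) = [- 847, - 485.82, - 199,312/19, 141,288.82,  856]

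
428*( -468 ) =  - 200304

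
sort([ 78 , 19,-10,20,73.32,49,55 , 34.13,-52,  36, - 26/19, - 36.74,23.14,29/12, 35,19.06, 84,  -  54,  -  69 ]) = [ - 69,- 54, - 52, -36.74, - 10, - 26/19, 29/12,19,19.06,20,23.14, 34.13, 35,36,49,55 , 73.32,78,84 ] 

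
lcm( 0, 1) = 0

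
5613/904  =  6+189/904  =  6.21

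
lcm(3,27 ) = 27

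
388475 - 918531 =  - 530056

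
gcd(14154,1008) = 42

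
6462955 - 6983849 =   -  520894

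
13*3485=45305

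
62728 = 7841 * 8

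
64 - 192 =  - 128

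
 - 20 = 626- 646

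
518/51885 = 518/51885 = 0.01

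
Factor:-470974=-2^1*7^1*33641^1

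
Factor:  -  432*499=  -215568= - 2^4 * 3^3* 499^1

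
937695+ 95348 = 1033043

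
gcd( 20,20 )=20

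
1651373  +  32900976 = 34552349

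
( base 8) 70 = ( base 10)56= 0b111000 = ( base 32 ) 1o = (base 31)1p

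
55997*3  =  167991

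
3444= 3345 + 99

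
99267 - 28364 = 70903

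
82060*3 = 246180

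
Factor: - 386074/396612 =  - 2^ (-1)*3^( - 2 )*13^1 * 23^( - 1 )*31^1 = - 403/414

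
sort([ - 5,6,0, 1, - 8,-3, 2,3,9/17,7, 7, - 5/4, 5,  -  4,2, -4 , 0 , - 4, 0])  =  [-8, - 5, - 4, - 4  , - 4, - 3,  -  5/4,0,  0,0, 9/17,1,2,2,  3,5, 6,7, 7 ]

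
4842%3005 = 1837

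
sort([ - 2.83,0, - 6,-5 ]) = [ - 6 , - 5,-2.83,  0]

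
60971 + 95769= 156740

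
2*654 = 1308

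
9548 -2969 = 6579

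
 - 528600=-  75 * 7048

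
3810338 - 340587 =3469751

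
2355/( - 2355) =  - 1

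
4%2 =0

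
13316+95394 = 108710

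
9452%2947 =611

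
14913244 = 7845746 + 7067498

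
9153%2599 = 1356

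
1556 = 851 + 705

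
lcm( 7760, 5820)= 23280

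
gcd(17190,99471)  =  3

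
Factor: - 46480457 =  - 5647^1*8231^1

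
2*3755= 7510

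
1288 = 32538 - 31250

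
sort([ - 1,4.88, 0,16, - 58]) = [ - 58, - 1, 0, 4.88, 16 ] 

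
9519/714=3173/238  =  13.33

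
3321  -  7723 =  -4402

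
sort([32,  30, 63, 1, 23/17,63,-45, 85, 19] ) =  [ - 45,1, 23/17,  19,  30, 32,  63,63,  85 ] 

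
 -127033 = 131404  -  258437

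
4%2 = 0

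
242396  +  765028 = 1007424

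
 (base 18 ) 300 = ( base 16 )3cc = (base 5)12342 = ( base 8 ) 1714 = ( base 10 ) 972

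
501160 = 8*62645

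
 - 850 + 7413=6563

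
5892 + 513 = 6405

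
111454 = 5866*19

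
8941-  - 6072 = 15013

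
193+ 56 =249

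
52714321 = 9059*5819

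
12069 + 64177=76246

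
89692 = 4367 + 85325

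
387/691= 387/691=0.56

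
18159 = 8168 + 9991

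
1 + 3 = 4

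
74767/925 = 80 + 767/925=80.83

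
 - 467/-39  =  11 + 38/39 = 11.97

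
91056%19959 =11220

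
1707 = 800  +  907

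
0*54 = 0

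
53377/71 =53377/71 =751.79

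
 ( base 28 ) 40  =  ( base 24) 4G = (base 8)160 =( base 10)112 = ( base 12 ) 94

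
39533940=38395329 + 1138611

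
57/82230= 19/27410= 0.00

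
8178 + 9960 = 18138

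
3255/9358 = 3255/9358 = 0.35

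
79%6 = 1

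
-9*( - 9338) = 84042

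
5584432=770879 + 4813553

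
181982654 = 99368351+82614303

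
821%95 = 61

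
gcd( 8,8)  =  8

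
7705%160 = 25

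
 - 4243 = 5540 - 9783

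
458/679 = 458/679 =0.67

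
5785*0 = 0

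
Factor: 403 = 13^1*31^1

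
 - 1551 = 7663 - 9214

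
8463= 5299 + 3164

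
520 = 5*104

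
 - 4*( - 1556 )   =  6224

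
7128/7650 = 396/425 =0.93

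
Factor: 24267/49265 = 3^1*5^ ( - 1)*59^( - 1 )*167^( - 1 )*8089^1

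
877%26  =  19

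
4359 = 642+3717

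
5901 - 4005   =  1896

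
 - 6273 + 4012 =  - 2261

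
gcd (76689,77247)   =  9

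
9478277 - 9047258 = 431019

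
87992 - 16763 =71229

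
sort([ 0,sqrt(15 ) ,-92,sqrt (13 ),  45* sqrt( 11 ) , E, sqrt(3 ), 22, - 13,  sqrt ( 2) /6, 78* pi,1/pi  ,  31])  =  [ - 92, - 13,0, sqrt (2)/6, 1/pi , sqrt(3), E, sqrt (13), sqrt( 15 ), 22, 31, 45 * sqrt( 11 ), 78*pi]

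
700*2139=1497300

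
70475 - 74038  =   - 3563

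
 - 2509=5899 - 8408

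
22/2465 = 22/2465 = 0.01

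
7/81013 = 7/81013 = 0.00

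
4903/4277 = 4903/4277=1.15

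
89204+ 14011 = 103215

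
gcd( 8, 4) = 4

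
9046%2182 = 318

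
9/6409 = 9/6409 = 0.00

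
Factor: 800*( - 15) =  - 12000 = - 2^5*3^1*5^3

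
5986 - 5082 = 904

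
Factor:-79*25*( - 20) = 2^2*5^3*79^1 = 39500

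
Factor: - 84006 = -2^1 * 3^2*13^1*359^1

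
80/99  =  80/99= 0.81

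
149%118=31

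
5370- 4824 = 546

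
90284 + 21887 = 112171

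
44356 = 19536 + 24820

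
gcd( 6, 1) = 1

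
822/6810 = 137/1135 = 0.12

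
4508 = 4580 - 72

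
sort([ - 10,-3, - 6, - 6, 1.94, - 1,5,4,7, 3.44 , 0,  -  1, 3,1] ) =[ - 10, -6, - 6, - 3, - 1, - 1,0,1, 1.94,3,3.44,4,5,7]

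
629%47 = 18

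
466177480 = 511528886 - 45351406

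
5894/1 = 5894= 5894.00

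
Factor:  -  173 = -173^1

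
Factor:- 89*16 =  - 1424 = - 2^4*89^1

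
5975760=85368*70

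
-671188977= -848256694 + 177067717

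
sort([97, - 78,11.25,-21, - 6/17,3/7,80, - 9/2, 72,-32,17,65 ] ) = [ - 78, - 32, - 21, - 9/2, - 6/17,3/7,11.25,17  ,  65,72, 80,97]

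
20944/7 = 2992 = 2992.00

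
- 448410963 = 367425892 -815836855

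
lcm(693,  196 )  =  19404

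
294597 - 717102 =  - 422505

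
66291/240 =276 + 17/80 = 276.21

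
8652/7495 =8652/7495 = 1.15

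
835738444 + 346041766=1181780210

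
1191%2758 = 1191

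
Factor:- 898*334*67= - 20095444 = - 2^2* 67^1*167^1*449^1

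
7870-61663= - 53793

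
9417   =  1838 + 7579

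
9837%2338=485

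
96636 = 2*48318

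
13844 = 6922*2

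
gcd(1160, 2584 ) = 8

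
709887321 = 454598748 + 255288573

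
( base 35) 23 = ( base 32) 29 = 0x49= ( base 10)73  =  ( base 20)3d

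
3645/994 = 3645/994  =  3.67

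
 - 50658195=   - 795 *63721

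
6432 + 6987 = 13419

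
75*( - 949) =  - 71175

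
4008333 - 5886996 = -1878663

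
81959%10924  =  5491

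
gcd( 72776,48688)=8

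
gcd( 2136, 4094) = 178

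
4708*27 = 127116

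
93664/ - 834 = - 46832/417  =  - 112.31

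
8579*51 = 437529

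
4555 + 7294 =11849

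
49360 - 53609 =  - 4249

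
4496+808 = 5304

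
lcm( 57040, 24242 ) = 969680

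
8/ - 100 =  - 1 + 23/25 = -0.08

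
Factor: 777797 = 59^1*13183^1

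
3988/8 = 997/2=498.50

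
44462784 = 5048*8808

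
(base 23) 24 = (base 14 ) 38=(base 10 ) 50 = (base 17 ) 2G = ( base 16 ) 32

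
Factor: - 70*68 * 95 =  - 2^3*5^2* 7^1*17^1*19^1 =- 452200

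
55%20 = 15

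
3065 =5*613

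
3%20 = 3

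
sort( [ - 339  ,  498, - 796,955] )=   [ - 796,- 339,  498,  955]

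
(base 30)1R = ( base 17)36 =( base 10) 57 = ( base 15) 3C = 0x39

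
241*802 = 193282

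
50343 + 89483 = 139826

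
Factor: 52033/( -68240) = -2^(-4)*5^ ( -1)*61^1 = - 61/80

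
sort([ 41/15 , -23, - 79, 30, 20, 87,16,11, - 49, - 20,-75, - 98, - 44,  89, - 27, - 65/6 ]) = [-98,  -  79, - 75,-49 , - 44, - 27, - 23, - 20,  -  65/6,41/15, 11, 16,20, 30, 87, 89] 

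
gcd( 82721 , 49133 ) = 1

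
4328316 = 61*70956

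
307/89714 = 307/89714 = 0.00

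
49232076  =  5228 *9417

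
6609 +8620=15229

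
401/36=401/36=11.14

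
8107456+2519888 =10627344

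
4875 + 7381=12256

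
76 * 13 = 988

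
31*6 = 186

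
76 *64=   4864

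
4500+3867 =8367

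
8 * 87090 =696720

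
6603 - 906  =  5697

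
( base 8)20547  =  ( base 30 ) 9F1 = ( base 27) bjj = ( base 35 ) 6YB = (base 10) 8551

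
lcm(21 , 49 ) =147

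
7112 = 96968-89856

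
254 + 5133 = 5387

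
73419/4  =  18354  +  3/4 = 18354.75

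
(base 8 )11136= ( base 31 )4RL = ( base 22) 9fg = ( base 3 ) 20110011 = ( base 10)4702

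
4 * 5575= 22300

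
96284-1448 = 94836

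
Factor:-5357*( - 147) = 787479 = 3^1*7^2 * 11^1*487^1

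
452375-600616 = - 148241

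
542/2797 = 542/2797 = 0.19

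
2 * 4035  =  8070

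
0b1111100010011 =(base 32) 7oj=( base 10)7955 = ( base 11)5a82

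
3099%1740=1359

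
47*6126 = 287922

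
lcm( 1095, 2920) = 8760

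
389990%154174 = 81642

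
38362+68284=106646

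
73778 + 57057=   130835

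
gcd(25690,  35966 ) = 5138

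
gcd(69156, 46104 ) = 23052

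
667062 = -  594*( - 1123 )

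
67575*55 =3716625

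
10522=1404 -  - 9118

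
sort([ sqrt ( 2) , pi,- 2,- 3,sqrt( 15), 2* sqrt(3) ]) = [ - 3,-2,sqrt( 2 ), pi,  2*sqrt( 3),  sqrt( 15 )]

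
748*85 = 63580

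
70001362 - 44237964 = 25763398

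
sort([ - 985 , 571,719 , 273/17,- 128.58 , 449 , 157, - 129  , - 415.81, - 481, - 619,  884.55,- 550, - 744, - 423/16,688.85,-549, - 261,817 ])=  [ - 985, - 744, -619,- 550,  -  549, - 481, - 415.81 ,-261, - 129  , - 128.58, - 423/16,273/17, 157,449,571,688.85, 719 , 817 , 884.55]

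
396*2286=905256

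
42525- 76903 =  -34378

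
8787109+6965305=15752414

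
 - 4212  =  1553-5765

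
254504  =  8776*29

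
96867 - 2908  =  93959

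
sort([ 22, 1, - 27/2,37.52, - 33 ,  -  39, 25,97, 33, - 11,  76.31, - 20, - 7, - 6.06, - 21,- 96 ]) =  [ - 96, - 39, - 33, - 21, - 20,-27/2 , - 11, - 7, - 6.06, 1, 22,25,33,37.52, 76.31  ,  97]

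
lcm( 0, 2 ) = 0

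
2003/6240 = 2003/6240 = 0.32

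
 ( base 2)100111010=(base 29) ao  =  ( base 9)378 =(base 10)314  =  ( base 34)98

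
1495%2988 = 1495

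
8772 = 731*12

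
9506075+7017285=16523360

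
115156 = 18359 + 96797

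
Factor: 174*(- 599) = -2^1*3^1*29^1 * 599^1 =- 104226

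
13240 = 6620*2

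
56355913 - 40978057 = 15377856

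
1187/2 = 593 + 1/2 = 593.50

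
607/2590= 607/2590= 0.23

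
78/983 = 78/983 = 0.08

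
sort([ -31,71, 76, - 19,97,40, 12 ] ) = [ - 31, - 19, 12,40,71,76, 97] 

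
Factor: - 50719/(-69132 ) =2^( - 2)*3^( - 1) * 7^( - 1 ) *67^1* 757^1 * 823^(-1)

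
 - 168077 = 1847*( - 91)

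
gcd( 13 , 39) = 13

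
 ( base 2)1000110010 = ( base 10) 562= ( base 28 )K2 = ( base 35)G2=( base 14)2C2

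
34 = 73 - 39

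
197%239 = 197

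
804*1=804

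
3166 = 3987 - 821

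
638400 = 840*760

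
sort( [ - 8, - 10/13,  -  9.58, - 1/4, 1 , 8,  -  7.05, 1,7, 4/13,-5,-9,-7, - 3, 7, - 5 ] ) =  [ - 9.58, - 9, - 8, - 7.05, - 7, - 5, - 5, - 3, - 10/13, - 1/4,4/13, 1,1,7, 7,8 ] 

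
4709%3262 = 1447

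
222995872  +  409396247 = 632392119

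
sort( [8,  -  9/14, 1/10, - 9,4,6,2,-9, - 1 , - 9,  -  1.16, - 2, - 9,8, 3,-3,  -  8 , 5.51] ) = [ - 9, - 9, - 9, - 9, - 8,-3, - 2,-1.16, - 1, - 9/14,1/10,2, 3  ,  4,5.51, 6,8,8 ] 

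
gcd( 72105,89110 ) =95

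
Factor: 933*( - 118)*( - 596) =65616024 =2^3*3^1*59^1*149^1*311^1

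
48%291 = 48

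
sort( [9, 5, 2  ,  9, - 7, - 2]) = [-7,  -  2,2, 5, 9 , 9]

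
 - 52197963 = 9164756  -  61362719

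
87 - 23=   64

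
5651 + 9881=15532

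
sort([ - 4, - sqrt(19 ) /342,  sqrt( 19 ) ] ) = [ - 4,-sqrt( 19)/342,  sqrt ( 19 )]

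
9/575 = 9/575  =  0.02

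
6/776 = 3/388 = 0.01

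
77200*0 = 0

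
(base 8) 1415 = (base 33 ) nm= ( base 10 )781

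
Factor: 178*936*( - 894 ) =  -  2^5*3^3* 13^1*89^1*149^1 = - 148947552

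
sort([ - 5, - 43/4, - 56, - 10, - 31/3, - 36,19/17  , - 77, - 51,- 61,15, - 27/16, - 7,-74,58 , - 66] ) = [-77, - 74,-66, - 61, - 56, - 51,-36, - 43/4, - 31/3, - 10,-7, - 5, - 27/16,19/17,15,58 ]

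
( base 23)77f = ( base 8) 7447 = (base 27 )58I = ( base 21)8gf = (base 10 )3879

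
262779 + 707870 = 970649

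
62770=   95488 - 32718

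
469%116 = 5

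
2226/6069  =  106/289 = 0.37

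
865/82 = 865/82 = 10.55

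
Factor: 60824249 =17^1*3577897^1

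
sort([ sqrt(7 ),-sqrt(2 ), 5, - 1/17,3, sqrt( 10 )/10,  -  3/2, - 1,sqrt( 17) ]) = [ - 3/2,-sqrt(2 ), - 1, - 1/17, sqrt( 10) /10, sqrt(7),3 , sqrt( 17 ), 5]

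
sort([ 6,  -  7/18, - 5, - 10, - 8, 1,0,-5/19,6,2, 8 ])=[ - 10, - 8,-5 , - 7/18, - 5/19,0, 1, 2,  6, 6, 8]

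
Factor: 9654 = 2^1*3^1*1609^1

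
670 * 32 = 21440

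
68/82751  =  68/82751=0.00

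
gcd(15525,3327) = 3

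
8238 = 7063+1175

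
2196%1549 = 647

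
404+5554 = 5958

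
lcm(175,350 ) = 350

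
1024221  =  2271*451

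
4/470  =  2/235  =  0.01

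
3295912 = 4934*668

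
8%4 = 0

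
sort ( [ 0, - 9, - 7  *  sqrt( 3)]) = [ - 7 * sqrt(3), - 9,0] 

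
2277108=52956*43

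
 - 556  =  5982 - 6538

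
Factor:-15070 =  - 2^1*5^1*11^1*137^1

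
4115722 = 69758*59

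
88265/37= 2385  +  20/37 = 2385.54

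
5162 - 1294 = 3868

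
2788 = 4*697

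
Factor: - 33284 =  - 2^2* 53^1*157^1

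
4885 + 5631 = 10516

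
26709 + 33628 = 60337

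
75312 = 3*25104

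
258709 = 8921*29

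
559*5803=3243877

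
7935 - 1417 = 6518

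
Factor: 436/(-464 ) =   -  2^( - 2 ) * 29^( - 1)  *  109^1 = -109/116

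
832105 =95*8759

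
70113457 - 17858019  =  52255438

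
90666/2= 45333=45333.00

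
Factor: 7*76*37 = 19684 = 2^2*7^1*19^1*37^1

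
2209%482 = 281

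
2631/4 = 657+ 3/4= 657.75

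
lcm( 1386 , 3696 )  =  11088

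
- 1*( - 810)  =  810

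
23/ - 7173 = - 23/7173 = - 0.00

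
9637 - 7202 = 2435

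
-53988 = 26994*(-2)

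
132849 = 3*44283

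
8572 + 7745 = 16317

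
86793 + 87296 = 174089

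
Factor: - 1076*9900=- 2^4*3^2*5^2* 11^1*269^1 = - 10652400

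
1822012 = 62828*29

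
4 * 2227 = 8908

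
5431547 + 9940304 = 15371851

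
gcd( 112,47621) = 7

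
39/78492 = 13/26164 = 0.00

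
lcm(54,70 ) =1890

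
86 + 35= 121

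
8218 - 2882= 5336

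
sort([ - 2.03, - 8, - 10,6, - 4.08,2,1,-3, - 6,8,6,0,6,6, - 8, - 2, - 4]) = [- 10,-8, - 8,-6,-4.08,-4,-3 , - 2.03, - 2,0 , 1,2,6, 6,6,6,  8 ] 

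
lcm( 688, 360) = 30960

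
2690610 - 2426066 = 264544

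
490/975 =98/195 = 0.50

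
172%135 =37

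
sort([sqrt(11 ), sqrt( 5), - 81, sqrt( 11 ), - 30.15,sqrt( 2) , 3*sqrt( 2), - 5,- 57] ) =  [ - 81, - 57, - 30.15,  -  5, sqrt(2 ), sqrt( 5), sqrt( 11 ), sqrt( 11 ),3*sqrt( 2)]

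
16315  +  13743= 30058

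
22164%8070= 6024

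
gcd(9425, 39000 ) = 325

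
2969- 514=2455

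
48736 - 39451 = 9285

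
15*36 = 540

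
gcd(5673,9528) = 3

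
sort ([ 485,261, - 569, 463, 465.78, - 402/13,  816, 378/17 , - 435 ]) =[ - 569,-435 , - 402/13, 378/17,261 , 463,465.78  ,  485,816 ]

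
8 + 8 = 16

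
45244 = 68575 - 23331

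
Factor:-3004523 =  - 3004523^1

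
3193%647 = 605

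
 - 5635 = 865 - 6500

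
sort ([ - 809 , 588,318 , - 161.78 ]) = [ - 809 , - 161.78 , 318, 588 ]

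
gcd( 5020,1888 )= 4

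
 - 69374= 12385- 81759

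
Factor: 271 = 271^1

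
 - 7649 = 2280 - 9929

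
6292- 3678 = 2614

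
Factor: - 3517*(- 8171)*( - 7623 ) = -3^2*7^1*11^2 * 3517^1*8171^1= - 219065253561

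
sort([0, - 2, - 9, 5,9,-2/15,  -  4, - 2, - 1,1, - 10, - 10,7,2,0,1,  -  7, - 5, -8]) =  [ - 10,-10, -9,-8,-7, - 5, - 4, - 2,  -  2, - 1, - 2/15,  0,0, 1,1 , 2,5,7  ,  9]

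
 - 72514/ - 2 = 36257  +  0/1 = 36257.00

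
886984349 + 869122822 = 1756107171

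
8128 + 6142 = 14270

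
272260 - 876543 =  - 604283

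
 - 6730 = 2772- 9502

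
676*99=66924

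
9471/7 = 1353  =  1353.00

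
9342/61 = 153 + 9/61 = 153.15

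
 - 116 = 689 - 805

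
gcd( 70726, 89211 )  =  1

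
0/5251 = 0 = 0.00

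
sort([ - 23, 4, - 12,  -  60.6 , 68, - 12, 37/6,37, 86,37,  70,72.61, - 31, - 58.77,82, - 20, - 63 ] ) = [ - 63, - 60.6, - 58.77, -31 , - 23, - 20, - 12, - 12,4,  37/6,37,  37,68,  70 , 72.61, 82,86 ] 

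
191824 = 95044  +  96780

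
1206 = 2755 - 1549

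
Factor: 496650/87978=175/31 = 5^2 * 7^1 * 31^( - 1)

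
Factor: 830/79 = 2^1*5^1*79^( - 1) * 83^1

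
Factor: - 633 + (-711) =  - 1344  =  - 2^6*3^1*7^1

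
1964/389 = 1964/389 = 5.05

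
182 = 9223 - 9041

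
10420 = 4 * 2605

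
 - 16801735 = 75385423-92187158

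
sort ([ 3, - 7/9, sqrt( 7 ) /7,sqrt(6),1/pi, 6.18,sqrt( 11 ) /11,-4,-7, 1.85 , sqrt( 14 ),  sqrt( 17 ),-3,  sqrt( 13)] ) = [ - 7, - 4, - 3,-7/9,sqrt( 11) /11, 1/pi, sqrt(  7 ) /7,1.85,sqrt( 6), 3,sqrt( 13) , sqrt( 14 ),sqrt (17 ), 6.18]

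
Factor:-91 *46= - 4186 = - 2^1 * 7^1*13^1*23^1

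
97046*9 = 873414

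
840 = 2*420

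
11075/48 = 11075/48 = 230.73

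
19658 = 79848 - 60190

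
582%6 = 0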